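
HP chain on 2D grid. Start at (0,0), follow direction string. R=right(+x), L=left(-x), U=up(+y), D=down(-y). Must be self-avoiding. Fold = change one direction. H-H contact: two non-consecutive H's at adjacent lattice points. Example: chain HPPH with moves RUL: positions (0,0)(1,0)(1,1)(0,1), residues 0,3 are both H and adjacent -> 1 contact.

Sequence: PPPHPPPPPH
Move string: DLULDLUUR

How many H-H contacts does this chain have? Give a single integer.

Positions: [(0, 0), (0, -1), (-1, -1), (-1, 0), (-2, 0), (-2, -1), (-3, -1), (-3, 0), (-3, 1), (-2, 1)]
No H-H contacts found.

Answer: 0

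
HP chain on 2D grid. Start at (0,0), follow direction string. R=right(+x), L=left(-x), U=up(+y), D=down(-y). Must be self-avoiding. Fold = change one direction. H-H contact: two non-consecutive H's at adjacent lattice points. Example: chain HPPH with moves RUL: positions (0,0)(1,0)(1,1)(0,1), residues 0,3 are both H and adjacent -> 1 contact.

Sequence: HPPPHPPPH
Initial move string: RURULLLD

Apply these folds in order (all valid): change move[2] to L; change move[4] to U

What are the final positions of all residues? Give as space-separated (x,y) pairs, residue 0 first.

Answer: (0,0) (1,0) (1,1) (0,1) (0,2) (0,3) (-1,3) (-2,3) (-2,2)

Derivation:
Initial moves: RURULLLD
Fold: move[2]->L => RULULLLD (positions: [(0, 0), (1, 0), (1, 1), (0, 1), (0, 2), (-1, 2), (-2, 2), (-3, 2), (-3, 1)])
Fold: move[4]->U => RULUULLD (positions: [(0, 0), (1, 0), (1, 1), (0, 1), (0, 2), (0, 3), (-1, 3), (-2, 3), (-2, 2)])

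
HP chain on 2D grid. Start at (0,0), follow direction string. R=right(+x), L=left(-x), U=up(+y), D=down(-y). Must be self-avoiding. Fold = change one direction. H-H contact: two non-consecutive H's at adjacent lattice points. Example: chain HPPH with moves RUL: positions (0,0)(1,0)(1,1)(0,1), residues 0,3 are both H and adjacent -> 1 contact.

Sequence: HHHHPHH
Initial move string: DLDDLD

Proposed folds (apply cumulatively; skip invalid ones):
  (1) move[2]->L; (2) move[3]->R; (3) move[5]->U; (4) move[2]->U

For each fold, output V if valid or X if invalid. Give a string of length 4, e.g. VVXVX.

Answer: VXVX

Derivation:
Initial: DLDDLD -> [(0, 0), (0, -1), (-1, -1), (-1, -2), (-1, -3), (-2, -3), (-2, -4)]
Fold 1: move[2]->L => DLLDLD VALID
Fold 2: move[3]->R => DLLRLD INVALID (collision), skipped
Fold 3: move[5]->U => DLLDLU VALID
Fold 4: move[2]->U => DLUDLU INVALID (collision), skipped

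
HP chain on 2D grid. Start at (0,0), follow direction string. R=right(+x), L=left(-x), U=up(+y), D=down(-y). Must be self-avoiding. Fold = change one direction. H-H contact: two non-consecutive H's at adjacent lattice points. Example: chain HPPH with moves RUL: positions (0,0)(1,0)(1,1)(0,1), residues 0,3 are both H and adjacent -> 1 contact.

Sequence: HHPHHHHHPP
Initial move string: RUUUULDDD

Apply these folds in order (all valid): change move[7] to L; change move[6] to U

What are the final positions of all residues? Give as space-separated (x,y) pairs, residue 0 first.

Answer: (0,0) (1,0) (1,1) (1,2) (1,3) (1,4) (0,4) (0,5) (-1,5) (-1,4)

Derivation:
Initial moves: RUUUULDDD
Fold: move[7]->L => RUUUULDLD (positions: [(0, 0), (1, 0), (1, 1), (1, 2), (1, 3), (1, 4), (0, 4), (0, 3), (-1, 3), (-1, 2)])
Fold: move[6]->U => RUUUULULD (positions: [(0, 0), (1, 0), (1, 1), (1, 2), (1, 3), (1, 4), (0, 4), (0, 5), (-1, 5), (-1, 4)])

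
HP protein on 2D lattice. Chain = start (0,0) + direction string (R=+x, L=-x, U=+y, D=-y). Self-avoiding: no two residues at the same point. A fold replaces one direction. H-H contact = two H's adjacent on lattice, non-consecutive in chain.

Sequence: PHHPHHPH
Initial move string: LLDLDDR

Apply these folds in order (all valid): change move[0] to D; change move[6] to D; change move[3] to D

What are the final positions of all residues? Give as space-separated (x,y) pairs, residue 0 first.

Initial moves: LLDLDDR
Fold: move[0]->D => DLDLDDR (positions: [(0, 0), (0, -1), (-1, -1), (-1, -2), (-2, -2), (-2, -3), (-2, -4), (-1, -4)])
Fold: move[6]->D => DLDLDDD (positions: [(0, 0), (0, -1), (-1, -1), (-1, -2), (-2, -2), (-2, -3), (-2, -4), (-2, -5)])
Fold: move[3]->D => DLDDDDD (positions: [(0, 0), (0, -1), (-1, -1), (-1, -2), (-1, -3), (-1, -4), (-1, -5), (-1, -6)])

Answer: (0,0) (0,-1) (-1,-1) (-1,-2) (-1,-3) (-1,-4) (-1,-5) (-1,-6)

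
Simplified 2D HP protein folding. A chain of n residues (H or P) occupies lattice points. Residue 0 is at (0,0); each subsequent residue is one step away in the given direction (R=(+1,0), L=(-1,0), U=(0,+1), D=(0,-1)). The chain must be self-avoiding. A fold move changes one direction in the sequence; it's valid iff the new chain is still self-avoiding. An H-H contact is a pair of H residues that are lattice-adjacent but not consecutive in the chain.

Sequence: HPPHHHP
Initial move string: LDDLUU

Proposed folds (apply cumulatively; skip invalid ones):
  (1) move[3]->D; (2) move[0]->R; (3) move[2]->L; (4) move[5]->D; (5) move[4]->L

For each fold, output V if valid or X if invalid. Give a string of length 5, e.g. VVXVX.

Answer: XXVXV

Derivation:
Initial: LDDLUU -> [(0, 0), (-1, 0), (-1, -1), (-1, -2), (-2, -2), (-2, -1), (-2, 0)]
Fold 1: move[3]->D => LDDDUU INVALID (collision), skipped
Fold 2: move[0]->R => RDDLUU INVALID (collision), skipped
Fold 3: move[2]->L => LDLLUU VALID
Fold 4: move[5]->D => LDLLUD INVALID (collision), skipped
Fold 5: move[4]->L => LDLLLU VALID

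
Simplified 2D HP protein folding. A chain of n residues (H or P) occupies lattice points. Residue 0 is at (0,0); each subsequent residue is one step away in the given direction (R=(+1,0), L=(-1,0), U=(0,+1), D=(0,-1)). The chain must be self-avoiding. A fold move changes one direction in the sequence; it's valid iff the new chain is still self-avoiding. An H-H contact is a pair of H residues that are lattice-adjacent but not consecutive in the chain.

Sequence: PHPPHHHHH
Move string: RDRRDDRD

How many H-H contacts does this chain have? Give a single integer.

Positions: [(0, 0), (1, 0), (1, -1), (2, -1), (3, -1), (3, -2), (3, -3), (4, -3), (4, -4)]
No H-H contacts found.

Answer: 0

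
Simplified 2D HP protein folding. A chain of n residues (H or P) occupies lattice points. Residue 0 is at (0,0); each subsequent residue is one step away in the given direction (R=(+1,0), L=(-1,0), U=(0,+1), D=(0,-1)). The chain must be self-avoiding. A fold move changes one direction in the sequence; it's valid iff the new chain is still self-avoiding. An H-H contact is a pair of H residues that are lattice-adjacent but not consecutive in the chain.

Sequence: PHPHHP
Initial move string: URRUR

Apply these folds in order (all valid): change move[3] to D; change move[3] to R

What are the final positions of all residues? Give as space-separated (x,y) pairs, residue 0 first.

Answer: (0,0) (0,1) (1,1) (2,1) (3,1) (4,1)

Derivation:
Initial moves: URRUR
Fold: move[3]->D => URRDR (positions: [(0, 0), (0, 1), (1, 1), (2, 1), (2, 0), (3, 0)])
Fold: move[3]->R => URRRR (positions: [(0, 0), (0, 1), (1, 1), (2, 1), (3, 1), (4, 1)])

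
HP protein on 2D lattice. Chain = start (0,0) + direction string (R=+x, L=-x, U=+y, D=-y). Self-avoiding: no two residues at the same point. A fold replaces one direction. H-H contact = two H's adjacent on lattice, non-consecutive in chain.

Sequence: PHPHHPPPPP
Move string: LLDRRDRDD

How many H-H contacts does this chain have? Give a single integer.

Positions: [(0, 0), (-1, 0), (-2, 0), (-2, -1), (-1, -1), (0, -1), (0, -2), (1, -2), (1, -3), (1, -4)]
H-H contact: residue 1 @(-1,0) - residue 4 @(-1, -1)

Answer: 1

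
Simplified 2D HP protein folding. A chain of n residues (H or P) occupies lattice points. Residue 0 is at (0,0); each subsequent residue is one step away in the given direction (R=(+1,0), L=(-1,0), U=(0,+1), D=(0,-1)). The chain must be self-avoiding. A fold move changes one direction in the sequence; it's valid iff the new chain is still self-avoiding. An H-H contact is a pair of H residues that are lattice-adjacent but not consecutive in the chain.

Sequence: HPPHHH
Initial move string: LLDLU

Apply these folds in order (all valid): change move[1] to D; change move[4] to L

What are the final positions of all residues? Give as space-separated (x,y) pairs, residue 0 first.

Initial moves: LLDLU
Fold: move[1]->D => LDDLU (positions: [(0, 0), (-1, 0), (-1, -1), (-1, -2), (-2, -2), (-2, -1)])
Fold: move[4]->L => LDDLL (positions: [(0, 0), (-1, 0), (-1, -1), (-1, -2), (-2, -2), (-3, -2)])

Answer: (0,0) (-1,0) (-1,-1) (-1,-2) (-2,-2) (-3,-2)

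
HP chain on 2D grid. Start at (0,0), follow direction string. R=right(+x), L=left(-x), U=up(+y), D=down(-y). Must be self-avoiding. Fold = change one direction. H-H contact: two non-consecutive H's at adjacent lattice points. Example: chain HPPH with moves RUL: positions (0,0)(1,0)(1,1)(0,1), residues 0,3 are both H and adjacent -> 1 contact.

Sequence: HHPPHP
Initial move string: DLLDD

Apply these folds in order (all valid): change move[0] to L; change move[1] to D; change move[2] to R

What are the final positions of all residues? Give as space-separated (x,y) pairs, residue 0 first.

Answer: (0,0) (-1,0) (-1,-1) (0,-1) (0,-2) (0,-3)

Derivation:
Initial moves: DLLDD
Fold: move[0]->L => LLLDD (positions: [(0, 0), (-1, 0), (-2, 0), (-3, 0), (-3, -1), (-3, -2)])
Fold: move[1]->D => LDLDD (positions: [(0, 0), (-1, 0), (-1, -1), (-2, -1), (-2, -2), (-2, -3)])
Fold: move[2]->R => LDRDD (positions: [(0, 0), (-1, 0), (-1, -1), (0, -1), (0, -2), (0, -3)])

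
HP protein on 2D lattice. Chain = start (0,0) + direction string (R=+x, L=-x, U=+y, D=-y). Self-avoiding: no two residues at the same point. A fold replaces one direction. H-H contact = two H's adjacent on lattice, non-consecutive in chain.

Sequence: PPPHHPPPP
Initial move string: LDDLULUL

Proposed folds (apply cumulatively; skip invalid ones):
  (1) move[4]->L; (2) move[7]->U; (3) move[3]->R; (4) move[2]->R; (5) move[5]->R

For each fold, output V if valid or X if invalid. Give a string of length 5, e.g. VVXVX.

Answer: VVXXX

Derivation:
Initial: LDDLULUL -> [(0, 0), (-1, 0), (-1, -1), (-1, -2), (-2, -2), (-2, -1), (-3, -1), (-3, 0), (-4, 0)]
Fold 1: move[4]->L => LDDLLLUL VALID
Fold 2: move[7]->U => LDDLLLUU VALID
Fold 3: move[3]->R => LDDRLLUU INVALID (collision), skipped
Fold 4: move[2]->R => LDRLLLUU INVALID (collision), skipped
Fold 5: move[5]->R => LDDLLRUU INVALID (collision), skipped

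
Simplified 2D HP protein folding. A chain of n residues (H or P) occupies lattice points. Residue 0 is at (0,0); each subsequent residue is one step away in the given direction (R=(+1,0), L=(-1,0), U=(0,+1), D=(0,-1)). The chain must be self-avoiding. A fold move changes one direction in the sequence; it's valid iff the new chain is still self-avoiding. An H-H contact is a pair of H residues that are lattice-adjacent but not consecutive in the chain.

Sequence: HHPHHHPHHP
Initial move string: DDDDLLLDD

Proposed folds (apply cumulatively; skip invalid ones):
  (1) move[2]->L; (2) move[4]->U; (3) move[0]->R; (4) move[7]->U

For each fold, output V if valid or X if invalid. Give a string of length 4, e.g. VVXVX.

Initial: DDDDLLLDD -> [(0, 0), (0, -1), (0, -2), (0, -3), (0, -4), (-1, -4), (-2, -4), (-3, -4), (-3, -5), (-3, -6)]
Fold 1: move[2]->L => DDLDLLLDD VALID
Fold 2: move[4]->U => DDLDULLDD INVALID (collision), skipped
Fold 3: move[0]->R => RDLDLLLDD VALID
Fold 4: move[7]->U => RDLDLLLUD INVALID (collision), skipped

Answer: VXVX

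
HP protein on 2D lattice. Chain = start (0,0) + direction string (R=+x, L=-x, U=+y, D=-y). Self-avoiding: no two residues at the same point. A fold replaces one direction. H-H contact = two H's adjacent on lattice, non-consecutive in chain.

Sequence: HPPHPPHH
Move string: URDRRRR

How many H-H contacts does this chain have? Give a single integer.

Positions: [(0, 0), (0, 1), (1, 1), (1, 0), (2, 0), (3, 0), (4, 0), (5, 0)]
H-H contact: residue 0 @(0,0) - residue 3 @(1, 0)

Answer: 1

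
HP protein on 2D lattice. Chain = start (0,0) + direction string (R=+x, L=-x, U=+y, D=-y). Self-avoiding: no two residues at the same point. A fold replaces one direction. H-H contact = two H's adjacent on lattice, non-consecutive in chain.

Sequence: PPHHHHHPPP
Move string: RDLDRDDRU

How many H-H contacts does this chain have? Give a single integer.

Answer: 1

Derivation:
Positions: [(0, 0), (1, 0), (1, -1), (0, -1), (0, -2), (1, -2), (1, -3), (1, -4), (2, -4), (2, -3)]
H-H contact: residue 2 @(1,-1) - residue 5 @(1, -2)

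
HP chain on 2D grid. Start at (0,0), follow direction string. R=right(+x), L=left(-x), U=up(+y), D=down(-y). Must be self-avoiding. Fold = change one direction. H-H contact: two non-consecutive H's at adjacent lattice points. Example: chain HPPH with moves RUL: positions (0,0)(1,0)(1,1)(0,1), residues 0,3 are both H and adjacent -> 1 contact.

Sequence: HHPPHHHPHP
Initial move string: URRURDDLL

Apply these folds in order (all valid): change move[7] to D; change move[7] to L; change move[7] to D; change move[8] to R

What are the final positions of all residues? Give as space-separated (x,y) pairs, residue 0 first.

Answer: (0,0) (0,1) (1,1) (2,1) (2,2) (3,2) (3,1) (3,0) (3,-1) (4,-1)

Derivation:
Initial moves: URRURDDLL
Fold: move[7]->D => URRURDDDL (positions: [(0, 0), (0, 1), (1, 1), (2, 1), (2, 2), (3, 2), (3, 1), (3, 0), (3, -1), (2, -1)])
Fold: move[7]->L => URRURDDLL (positions: [(0, 0), (0, 1), (1, 1), (2, 1), (2, 2), (3, 2), (3, 1), (3, 0), (2, 0), (1, 0)])
Fold: move[7]->D => URRURDDDL (positions: [(0, 0), (0, 1), (1, 1), (2, 1), (2, 2), (3, 2), (3, 1), (3, 0), (3, -1), (2, -1)])
Fold: move[8]->R => URRURDDDR (positions: [(0, 0), (0, 1), (1, 1), (2, 1), (2, 2), (3, 2), (3, 1), (3, 0), (3, -1), (4, -1)])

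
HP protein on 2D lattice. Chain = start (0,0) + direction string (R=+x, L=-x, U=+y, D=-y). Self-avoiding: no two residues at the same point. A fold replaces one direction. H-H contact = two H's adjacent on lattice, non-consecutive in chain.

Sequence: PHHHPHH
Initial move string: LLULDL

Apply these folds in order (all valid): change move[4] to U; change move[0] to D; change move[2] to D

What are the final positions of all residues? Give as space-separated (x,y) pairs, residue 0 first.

Initial moves: LLULDL
Fold: move[4]->U => LLULUL (positions: [(0, 0), (-1, 0), (-2, 0), (-2, 1), (-3, 1), (-3, 2), (-4, 2)])
Fold: move[0]->D => DLULUL (positions: [(0, 0), (0, -1), (-1, -1), (-1, 0), (-2, 0), (-2, 1), (-3, 1)])
Fold: move[2]->D => DLDLUL (positions: [(0, 0), (0, -1), (-1, -1), (-1, -2), (-2, -2), (-2, -1), (-3, -1)])

Answer: (0,0) (0,-1) (-1,-1) (-1,-2) (-2,-2) (-2,-1) (-3,-1)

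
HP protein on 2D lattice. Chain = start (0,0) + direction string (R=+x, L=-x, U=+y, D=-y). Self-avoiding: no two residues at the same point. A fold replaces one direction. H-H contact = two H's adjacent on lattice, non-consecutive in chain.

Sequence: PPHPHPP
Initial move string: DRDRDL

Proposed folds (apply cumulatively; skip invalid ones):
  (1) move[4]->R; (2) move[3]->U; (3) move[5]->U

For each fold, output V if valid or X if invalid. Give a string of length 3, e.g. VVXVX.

Answer: XXX

Derivation:
Initial: DRDRDL -> [(0, 0), (0, -1), (1, -1), (1, -2), (2, -2), (2, -3), (1, -3)]
Fold 1: move[4]->R => DRDRRL INVALID (collision), skipped
Fold 2: move[3]->U => DRDUDL INVALID (collision), skipped
Fold 3: move[5]->U => DRDRDU INVALID (collision), skipped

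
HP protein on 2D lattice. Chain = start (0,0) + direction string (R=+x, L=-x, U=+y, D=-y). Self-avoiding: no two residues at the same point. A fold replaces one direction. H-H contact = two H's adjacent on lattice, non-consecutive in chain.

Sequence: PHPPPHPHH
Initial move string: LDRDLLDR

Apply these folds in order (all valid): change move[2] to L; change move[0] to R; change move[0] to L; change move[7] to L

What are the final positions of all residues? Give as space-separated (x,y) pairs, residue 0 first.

Answer: (0,0) (-1,0) (-1,-1) (-2,-1) (-2,-2) (-3,-2) (-4,-2) (-4,-3) (-5,-3)

Derivation:
Initial moves: LDRDLLDR
Fold: move[2]->L => LDLDLLDR (positions: [(0, 0), (-1, 0), (-1, -1), (-2, -1), (-2, -2), (-3, -2), (-4, -2), (-4, -3), (-3, -3)])
Fold: move[0]->R => RDLDLLDR (positions: [(0, 0), (1, 0), (1, -1), (0, -1), (0, -2), (-1, -2), (-2, -2), (-2, -3), (-1, -3)])
Fold: move[0]->L => LDLDLLDR (positions: [(0, 0), (-1, 0), (-1, -1), (-2, -1), (-2, -2), (-3, -2), (-4, -2), (-4, -3), (-3, -3)])
Fold: move[7]->L => LDLDLLDL (positions: [(0, 0), (-1, 0), (-1, -1), (-2, -1), (-2, -2), (-3, -2), (-4, -2), (-4, -3), (-5, -3)])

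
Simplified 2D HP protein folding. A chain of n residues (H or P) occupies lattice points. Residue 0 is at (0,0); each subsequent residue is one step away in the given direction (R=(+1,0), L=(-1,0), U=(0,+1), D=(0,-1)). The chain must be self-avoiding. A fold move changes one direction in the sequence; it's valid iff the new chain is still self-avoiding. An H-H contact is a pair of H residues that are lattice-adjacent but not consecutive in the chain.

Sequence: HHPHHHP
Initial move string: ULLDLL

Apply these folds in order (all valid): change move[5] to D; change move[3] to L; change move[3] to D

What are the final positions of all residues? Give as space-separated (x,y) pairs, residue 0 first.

Answer: (0,0) (0,1) (-1,1) (-2,1) (-2,0) (-3,0) (-3,-1)

Derivation:
Initial moves: ULLDLL
Fold: move[5]->D => ULLDLD (positions: [(0, 0), (0, 1), (-1, 1), (-2, 1), (-2, 0), (-3, 0), (-3, -1)])
Fold: move[3]->L => ULLLLD (positions: [(0, 0), (0, 1), (-1, 1), (-2, 1), (-3, 1), (-4, 1), (-4, 0)])
Fold: move[3]->D => ULLDLD (positions: [(0, 0), (0, 1), (-1, 1), (-2, 1), (-2, 0), (-3, 0), (-3, -1)])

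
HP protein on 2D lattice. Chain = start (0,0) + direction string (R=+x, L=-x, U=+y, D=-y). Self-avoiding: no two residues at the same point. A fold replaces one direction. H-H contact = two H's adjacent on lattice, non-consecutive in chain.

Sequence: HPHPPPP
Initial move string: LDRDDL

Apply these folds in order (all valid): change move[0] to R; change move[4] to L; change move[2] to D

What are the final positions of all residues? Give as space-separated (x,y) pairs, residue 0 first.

Answer: (0,0) (1,0) (1,-1) (1,-2) (1,-3) (0,-3) (-1,-3)

Derivation:
Initial moves: LDRDDL
Fold: move[0]->R => RDRDDL (positions: [(0, 0), (1, 0), (1, -1), (2, -1), (2, -2), (2, -3), (1, -3)])
Fold: move[4]->L => RDRDLL (positions: [(0, 0), (1, 0), (1, -1), (2, -1), (2, -2), (1, -2), (0, -2)])
Fold: move[2]->D => RDDDLL (positions: [(0, 0), (1, 0), (1, -1), (1, -2), (1, -3), (0, -3), (-1, -3)])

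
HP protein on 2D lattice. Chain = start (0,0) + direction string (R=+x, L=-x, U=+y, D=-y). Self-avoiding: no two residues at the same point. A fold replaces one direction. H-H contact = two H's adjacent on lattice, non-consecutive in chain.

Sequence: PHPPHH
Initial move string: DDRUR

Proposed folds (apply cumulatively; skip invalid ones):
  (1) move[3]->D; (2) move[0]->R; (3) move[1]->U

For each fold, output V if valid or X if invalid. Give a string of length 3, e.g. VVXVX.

Initial: DDRUR -> [(0, 0), (0, -1), (0, -2), (1, -2), (1, -1), (2, -1)]
Fold 1: move[3]->D => DDRDR VALID
Fold 2: move[0]->R => RDRDR VALID
Fold 3: move[1]->U => RURDR VALID

Answer: VVV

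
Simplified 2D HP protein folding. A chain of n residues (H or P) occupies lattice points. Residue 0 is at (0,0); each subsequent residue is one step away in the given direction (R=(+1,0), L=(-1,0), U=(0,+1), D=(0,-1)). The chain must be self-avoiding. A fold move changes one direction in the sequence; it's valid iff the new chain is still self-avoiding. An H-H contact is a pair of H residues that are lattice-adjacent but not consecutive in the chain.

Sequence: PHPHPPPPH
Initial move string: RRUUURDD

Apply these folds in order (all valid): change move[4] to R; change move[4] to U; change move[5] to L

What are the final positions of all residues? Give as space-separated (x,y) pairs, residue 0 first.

Initial moves: RRUUURDD
Fold: move[4]->R => RRUURRDD (positions: [(0, 0), (1, 0), (2, 0), (2, 1), (2, 2), (3, 2), (4, 2), (4, 1), (4, 0)])
Fold: move[4]->U => RRUUURDD (positions: [(0, 0), (1, 0), (2, 0), (2, 1), (2, 2), (2, 3), (3, 3), (3, 2), (3, 1)])
Fold: move[5]->L => RRUUULDD (positions: [(0, 0), (1, 0), (2, 0), (2, 1), (2, 2), (2, 3), (1, 3), (1, 2), (1, 1)])

Answer: (0,0) (1,0) (2,0) (2,1) (2,2) (2,3) (1,3) (1,2) (1,1)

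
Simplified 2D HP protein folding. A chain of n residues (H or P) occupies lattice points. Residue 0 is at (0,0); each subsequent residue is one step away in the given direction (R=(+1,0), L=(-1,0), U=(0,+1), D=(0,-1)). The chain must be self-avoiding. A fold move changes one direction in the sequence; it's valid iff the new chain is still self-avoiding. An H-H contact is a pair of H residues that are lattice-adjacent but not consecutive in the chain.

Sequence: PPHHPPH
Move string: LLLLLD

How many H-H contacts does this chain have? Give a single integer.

Answer: 0

Derivation:
Positions: [(0, 0), (-1, 0), (-2, 0), (-3, 0), (-4, 0), (-5, 0), (-5, -1)]
No H-H contacts found.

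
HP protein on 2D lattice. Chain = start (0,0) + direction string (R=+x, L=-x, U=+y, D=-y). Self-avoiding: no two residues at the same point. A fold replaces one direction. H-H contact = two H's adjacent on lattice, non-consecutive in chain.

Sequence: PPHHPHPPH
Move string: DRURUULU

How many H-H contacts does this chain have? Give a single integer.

Positions: [(0, 0), (0, -1), (1, -1), (1, 0), (2, 0), (2, 1), (2, 2), (1, 2), (1, 3)]
No H-H contacts found.

Answer: 0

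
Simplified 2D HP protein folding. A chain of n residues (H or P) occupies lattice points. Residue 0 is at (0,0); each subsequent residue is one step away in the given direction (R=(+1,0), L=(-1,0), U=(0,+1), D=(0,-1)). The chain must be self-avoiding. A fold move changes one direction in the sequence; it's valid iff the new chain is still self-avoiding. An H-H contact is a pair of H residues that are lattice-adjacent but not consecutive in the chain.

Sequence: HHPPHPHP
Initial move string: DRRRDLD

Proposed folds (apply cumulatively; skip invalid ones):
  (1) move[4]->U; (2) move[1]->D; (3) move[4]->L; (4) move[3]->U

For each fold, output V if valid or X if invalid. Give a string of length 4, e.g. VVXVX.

Initial: DRRRDLD -> [(0, 0), (0, -1), (1, -1), (2, -1), (3, -1), (3, -2), (2, -2), (2, -3)]
Fold 1: move[4]->U => DRRRULD INVALID (collision), skipped
Fold 2: move[1]->D => DDRRDLD VALID
Fold 3: move[4]->L => DDRRLLD INVALID (collision), skipped
Fold 4: move[3]->U => DDRUDLD INVALID (collision), skipped

Answer: XVXX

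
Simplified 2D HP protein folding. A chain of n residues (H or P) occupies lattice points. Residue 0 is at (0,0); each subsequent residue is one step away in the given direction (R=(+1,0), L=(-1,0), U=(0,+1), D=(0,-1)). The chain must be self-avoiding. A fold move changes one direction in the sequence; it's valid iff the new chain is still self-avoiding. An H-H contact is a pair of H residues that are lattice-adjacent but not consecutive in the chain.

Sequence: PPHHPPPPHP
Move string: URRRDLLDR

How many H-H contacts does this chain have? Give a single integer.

Answer: 0

Derivation:
Positions: [(0, 0), (0, 1), (1, 1), (2, 1), (3, 1), (3, 0), (2, 0), (1, 0), (1, -1), (2, -1)]
No H-H contacts found.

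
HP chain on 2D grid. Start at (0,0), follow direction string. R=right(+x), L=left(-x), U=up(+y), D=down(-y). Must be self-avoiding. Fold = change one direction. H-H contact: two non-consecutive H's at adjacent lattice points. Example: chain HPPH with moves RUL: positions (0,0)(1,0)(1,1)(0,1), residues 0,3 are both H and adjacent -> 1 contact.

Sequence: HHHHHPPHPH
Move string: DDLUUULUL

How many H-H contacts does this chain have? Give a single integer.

Positions: [(0, 0), (0, -1), (0, -2), (-1, -2), (-1, -1), (-1, 0), (-1, 1), (-2, 1), (-2, 2), (-3, 2)]
H-H contact: residue 1 @(0,-1) - residue 4 @(-1, -1)

Answer: 1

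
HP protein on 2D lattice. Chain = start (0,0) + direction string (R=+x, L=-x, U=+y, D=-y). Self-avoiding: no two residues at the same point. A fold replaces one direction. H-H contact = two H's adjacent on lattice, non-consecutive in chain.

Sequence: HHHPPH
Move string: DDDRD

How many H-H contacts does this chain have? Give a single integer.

Positions: [(0, 0), (0, -1), (0, -2), (0, -3), (1, -3), (1, -4)]
No H-H contacts found.

Answer: 0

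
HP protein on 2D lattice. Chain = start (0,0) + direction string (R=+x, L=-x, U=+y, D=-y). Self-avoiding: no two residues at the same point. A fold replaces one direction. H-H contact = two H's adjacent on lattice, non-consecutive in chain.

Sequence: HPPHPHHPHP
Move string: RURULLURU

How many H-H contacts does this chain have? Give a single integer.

Positions: [(0, 0), (1, 0), (1, 1), (2, 1), (2, 2), (1, 2), (0, 2), (0, 3), (1, 3), (1, 4)]
H-H contact: residue 5 @(1,2) - residue 8 @(1, 3)

Answer: 1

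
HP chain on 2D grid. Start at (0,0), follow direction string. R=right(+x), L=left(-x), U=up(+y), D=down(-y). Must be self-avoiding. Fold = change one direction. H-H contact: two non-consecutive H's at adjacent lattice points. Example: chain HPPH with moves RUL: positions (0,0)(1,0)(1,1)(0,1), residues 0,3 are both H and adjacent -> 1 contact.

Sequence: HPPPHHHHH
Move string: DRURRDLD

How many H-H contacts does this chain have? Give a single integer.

Positions: [(0, 0), (0, -1), (1, -1), (1, 0), (2, 0), (3, 0), (3, -1), (2, -1), (2, -2)]
H-H contact: residue 4 @(2,0) - residue 7 @(2, -1)

Answer: 1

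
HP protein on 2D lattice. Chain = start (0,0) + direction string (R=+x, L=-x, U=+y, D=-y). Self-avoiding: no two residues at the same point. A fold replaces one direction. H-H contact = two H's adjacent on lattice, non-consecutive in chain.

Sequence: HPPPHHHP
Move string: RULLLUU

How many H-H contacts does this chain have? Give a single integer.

Answer: 0

Derivation:
Positions: [(0, 0), (1, 0), (1, 1), (0, 1), (-1, 1), (-2, 1), (-2, 2), (-2, 3)]
No H-H contacts found.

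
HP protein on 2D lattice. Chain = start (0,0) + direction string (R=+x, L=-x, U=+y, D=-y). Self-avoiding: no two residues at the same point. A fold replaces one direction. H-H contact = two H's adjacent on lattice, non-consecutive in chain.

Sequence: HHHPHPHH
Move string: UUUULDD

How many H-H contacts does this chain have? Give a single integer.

Positions: [(0, 0), (0, 1), (0, 2), (0, 3), (0, 4), (-1, 4), (-1, 3), (-1, 2)]
H-H contact: residue 2 @(0,2) - residue 7 @(-1, 2)

Answer: 1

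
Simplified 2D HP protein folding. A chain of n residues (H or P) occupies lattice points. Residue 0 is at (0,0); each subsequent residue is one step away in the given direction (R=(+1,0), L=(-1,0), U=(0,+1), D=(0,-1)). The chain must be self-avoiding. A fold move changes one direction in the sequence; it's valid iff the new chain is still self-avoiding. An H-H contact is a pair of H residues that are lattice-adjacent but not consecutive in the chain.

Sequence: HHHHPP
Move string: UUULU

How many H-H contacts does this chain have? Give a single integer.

Positions: [(0, 0), (0, 1), (0, 2), (0, 3), (-1, 3), (-1, 4)]
No H-H contacts found.

Answer: 0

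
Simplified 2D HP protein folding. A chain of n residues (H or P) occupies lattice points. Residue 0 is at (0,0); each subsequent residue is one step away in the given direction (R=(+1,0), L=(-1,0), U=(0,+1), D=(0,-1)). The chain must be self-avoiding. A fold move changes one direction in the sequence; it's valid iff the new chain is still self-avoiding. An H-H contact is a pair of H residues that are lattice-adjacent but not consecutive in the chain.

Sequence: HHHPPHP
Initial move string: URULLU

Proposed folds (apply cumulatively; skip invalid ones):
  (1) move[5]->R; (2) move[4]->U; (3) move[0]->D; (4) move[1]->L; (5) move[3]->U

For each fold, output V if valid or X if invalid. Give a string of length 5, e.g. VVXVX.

Initial: URULLU -> [(0, 0), (0, 1), (1, 1), (1, 2), (0, 2), (-1, 2), (-1, 3)]
Fold 1: move[5]->R => URULLR INVALID (collision), skipped
Fold 2: move[4]->U => URULUU VALID
Fold 3: move[0]->D => DRULUU INVALID (collision), skipped
Fold 4: move[1]->L => ULULUU VALID
Fold 5: move[3]->U => ULUUUU VALID

Answer: XVXVV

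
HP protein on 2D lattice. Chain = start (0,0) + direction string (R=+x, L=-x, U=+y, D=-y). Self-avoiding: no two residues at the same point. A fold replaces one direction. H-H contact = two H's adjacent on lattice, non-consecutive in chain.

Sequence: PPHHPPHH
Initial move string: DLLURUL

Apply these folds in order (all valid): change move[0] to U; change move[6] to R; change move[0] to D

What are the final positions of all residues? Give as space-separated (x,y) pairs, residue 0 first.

Initial moves: DLLURUL
Fold: move[0]->U => ULLURUL (positions: [(0, 0), (0, 1), (-1, 1), (-2, 1), (-2, 2), (-1, 2), (-1, 3), (-2, 3)])
Fold: move[6]->R => ULLURUR (positions: [(0, 0), (0, 1), (-1, 1), (-2, 1), (-2, 2), (-1, 2), (-1, 3), (0, 3)])
Fold: move[0]->D => DLLURUR (positions: [(0, 0), (0, -1), (-1, -1), (-2, -1), (-2, 0), (-1, 0), (-1, 1), (0, 1)])

Answer: (0,0) (0,-1) (-1,-1) (-2,-1) (-2,0) (-1,0) (-1,1) (0,1)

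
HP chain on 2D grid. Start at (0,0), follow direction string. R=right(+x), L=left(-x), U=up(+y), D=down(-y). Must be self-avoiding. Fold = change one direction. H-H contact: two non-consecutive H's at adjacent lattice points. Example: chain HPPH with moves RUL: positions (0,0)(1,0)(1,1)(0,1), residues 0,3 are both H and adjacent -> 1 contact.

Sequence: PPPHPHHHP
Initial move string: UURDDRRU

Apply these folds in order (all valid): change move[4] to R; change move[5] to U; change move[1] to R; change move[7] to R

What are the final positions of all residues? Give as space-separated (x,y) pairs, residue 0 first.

Initial moves: UURDDRRU
Fold: move[4]->R => UURDRRRU (positions: [(0, 0), (0, 1), (0, 2), (1, 2), (1, 1), (2, 1), (3, 1), (4, 1), (4, 2)])
Fold: move[5]->U => UURDRURU (positions: [(0, 0), (0, 1), (0, 2), (1, 2), (1, 1), (2, 1), (2, 2), (3, 2), (3, 3)])
Fold: move[1]->R => URRDRURU (positions: [(0, 0), (0, 1), (1, 1), (2, 1), (2, 0), (3, 0), (3, 1), (4, 1), (4, 2)])
Fold: move[7]->R => URRDRURR (positions: [(0, 0), (0, 1), (1, 1), (2, 1), (2, 0), (3, 0), (3, 1), (4, 1), (5, 1)])

Answer: (0,0) (0,1) (1,1) (2,1) (2,0) (3,0) (3,1) (4,1) (5,1)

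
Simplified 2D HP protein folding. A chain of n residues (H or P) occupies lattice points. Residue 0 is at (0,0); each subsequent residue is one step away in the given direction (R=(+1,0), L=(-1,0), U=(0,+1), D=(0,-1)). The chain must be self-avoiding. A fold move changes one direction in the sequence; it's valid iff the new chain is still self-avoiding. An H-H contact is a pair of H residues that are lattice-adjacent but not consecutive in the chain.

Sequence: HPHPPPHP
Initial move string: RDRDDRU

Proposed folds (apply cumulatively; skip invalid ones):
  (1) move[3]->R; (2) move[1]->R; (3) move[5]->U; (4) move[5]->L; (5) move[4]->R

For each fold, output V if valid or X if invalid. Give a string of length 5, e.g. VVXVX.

Initial: RDRDDRU -> [(0, 0), (1, 0), (1, -1), (2, -1), (2, -2), (2, -3), (3, -3), (3, -2)]
Fold 1: move[3]->R => RDRRDRU VALID
Fold 2: move[1]->R => RRRRDRU VALID
Fold 3: move[5]->U => RRRRDUU INVALID (collision), skipped
Fold 4: move[5]->L => RRRRDLU INVALID (collision), skipped
Fold 5: move[4]->R => RRRRRRU VALID

Answer: VVXXV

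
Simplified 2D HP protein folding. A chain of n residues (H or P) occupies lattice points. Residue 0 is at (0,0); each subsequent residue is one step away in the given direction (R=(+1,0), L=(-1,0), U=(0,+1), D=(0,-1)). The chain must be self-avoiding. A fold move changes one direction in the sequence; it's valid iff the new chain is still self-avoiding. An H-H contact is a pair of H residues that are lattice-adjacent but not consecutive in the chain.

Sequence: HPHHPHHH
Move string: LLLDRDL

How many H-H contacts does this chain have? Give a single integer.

Positions: [(0, 0), (-1, 0), (-2, 0), (-3, 0), (-3, -1), (-2, -1), (-2, -2), (-3, -2)]
H-H contact: residue 2 @(-2,0) - residue 5 @(-2, -1)

Answer: 1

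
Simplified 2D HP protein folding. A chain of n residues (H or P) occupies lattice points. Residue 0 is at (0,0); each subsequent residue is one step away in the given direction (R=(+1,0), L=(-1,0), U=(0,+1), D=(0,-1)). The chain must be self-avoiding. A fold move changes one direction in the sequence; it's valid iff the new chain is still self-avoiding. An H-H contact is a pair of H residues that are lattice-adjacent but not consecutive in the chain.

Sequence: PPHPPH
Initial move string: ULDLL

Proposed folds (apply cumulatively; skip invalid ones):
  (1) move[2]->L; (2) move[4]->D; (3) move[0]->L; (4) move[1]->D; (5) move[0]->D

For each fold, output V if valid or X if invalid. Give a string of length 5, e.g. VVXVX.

Initial: ULDLL -> [(0, 0), (0, 1), (-1, 1), (-1, 0), (-2, 0), (-3, 0)]
Fold 1: move[2]->L => ULLLL VALID
Fold 2: move[4]->D => ULLLD VALID
Fold 3: move[0]->L => LLLLD VALID
Fold 4: move[1]->D => LDLLD VALID
Fold 5: move[0]->D => DDLLD VALID

Answer: VVVVV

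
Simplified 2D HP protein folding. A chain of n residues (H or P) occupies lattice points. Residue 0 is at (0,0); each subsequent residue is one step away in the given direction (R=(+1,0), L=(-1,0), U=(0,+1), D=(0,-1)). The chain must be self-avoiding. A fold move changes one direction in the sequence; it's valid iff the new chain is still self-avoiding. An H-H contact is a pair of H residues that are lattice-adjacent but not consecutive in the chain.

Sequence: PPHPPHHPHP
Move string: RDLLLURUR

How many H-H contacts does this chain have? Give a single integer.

Answer: 0

Derivation:
Positions: [(0, 0), (1, 0), (1, -1), (0, -1), (-1, -1), (-2, -1), (-2, 0), (-1, 0), (-1, 1), (0, 1)]
No H-H contacts found.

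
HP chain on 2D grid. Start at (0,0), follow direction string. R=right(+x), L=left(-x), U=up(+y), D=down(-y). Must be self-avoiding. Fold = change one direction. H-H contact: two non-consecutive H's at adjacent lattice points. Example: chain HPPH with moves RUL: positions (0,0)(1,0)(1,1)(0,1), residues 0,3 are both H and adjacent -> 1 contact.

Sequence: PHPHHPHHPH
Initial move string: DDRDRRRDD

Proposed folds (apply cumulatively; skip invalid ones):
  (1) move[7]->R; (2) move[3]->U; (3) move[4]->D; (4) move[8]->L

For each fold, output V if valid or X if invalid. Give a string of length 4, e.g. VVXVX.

Initial: DDRDRRRDD -> [(0, 0), (0, -1), (0, -2), (1, -2), (1, -3), (2, -3), (3, -3), (4, -3), (4, -4), (4, -5)]
Fold 1: move[7]->R => DDRDRRRRD VALID
Fold 2: move[3]->U => DDRURRRRD VALID
Fold 3: move[4]->D => DDRUDRRRD INVALID (collision), skipped
Fold 4: move[8]->L => DDRURRRRL INVALID (collision), skipped

Answer: VVXX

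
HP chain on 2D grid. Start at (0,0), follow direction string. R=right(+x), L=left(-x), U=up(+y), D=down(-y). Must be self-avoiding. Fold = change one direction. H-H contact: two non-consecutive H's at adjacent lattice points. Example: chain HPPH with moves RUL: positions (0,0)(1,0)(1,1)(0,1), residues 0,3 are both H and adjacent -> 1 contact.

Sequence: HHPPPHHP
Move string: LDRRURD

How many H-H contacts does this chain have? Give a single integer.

Answer: 1

Derivation:
Positions: [(0, 0), (-1, 0), (-1, -1), (0, -1), (1, -1), (1, 0), (2, 0), (2, -1)]
H-H contact: residue 0 @(0,0) - residue 5 @(1, 0)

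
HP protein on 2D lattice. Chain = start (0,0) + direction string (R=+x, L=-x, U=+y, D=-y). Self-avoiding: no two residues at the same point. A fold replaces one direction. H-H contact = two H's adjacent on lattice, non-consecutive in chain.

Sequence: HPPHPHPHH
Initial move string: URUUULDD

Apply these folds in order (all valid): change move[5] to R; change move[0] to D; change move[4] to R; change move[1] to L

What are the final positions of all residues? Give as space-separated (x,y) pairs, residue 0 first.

Answer: (0,0) (0,-1) (-1,-1) (-1,0) (-1,1) (0,1) (1,1) (1,0) (1,-1)

Derivation:
Initial moves: URUUULDD
Fold: move[5]->R => URUUURDD (positions: [(0, 0), (0, 1), (1, 1), (1, 2), (1, 3), (1, 4), (2, 4), (2, 3), (2, 2)])
Fold: move[0]->D => DRUUURDD (positions: [(0, 0), (0, -1), (1, -1), (1, 0), (1, 1), (1, 2), (2, 2), (2, 1), (2, 0)])
Fold: move[4]->R => DRUURRDD (positions: [(0, 0), (0, -1), (1, -1), (1, 0), (1, 1), (2, 1), (3, 1), (3, 0), (3, -1)])
Fold: move[1]->L => DLUURRDD (positions: [(0, 0), (0, -1), (-1, -1), (-1, 0), (-1, 1), (0, 1), (1, 1), (1, 0), (1, -1)])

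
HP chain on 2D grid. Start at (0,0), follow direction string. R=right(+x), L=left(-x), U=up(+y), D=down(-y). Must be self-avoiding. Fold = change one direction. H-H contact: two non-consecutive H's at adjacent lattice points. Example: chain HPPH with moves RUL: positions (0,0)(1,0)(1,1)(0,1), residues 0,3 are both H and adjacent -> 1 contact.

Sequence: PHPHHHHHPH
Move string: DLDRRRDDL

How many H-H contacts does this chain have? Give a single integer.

Positions: [(0, 0), (0, -1), (-1, -1), (-1, -2), (0, -2), (1, -2), (2, -2), (2, -3), (2, -4), (1, -4)]
H-H contact: residue 1 @(0,-1) - residue 4 @(0, -2)

Answer: 1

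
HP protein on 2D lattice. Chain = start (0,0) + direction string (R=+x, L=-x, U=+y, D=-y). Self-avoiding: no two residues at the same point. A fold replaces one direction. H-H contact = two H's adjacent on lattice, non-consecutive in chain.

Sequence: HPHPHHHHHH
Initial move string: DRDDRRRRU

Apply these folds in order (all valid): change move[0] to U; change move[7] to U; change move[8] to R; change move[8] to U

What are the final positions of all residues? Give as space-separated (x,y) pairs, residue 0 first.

Answer: (0,0) (0,1) (1,1) (1,0) (1,-1) (2,-1) (3,-1) (4,-1) (4,0) (4,1)

Derivation:
Initial moves: DRDDRRRRU
Fold: move[0]->U => URDDRRRRU (positions: [(0, 0), (0, 1), (1, 1), (1, 0), (1, -1), (2, -1), (3, -1), (4, -1), (5, -1), (5, 0)])
Fold: move[7]->U => URDDRRRUU (positions: [(0, 0), (0, 1), (1, 1), (1, 0), (1, -1), (2, -1), (3, -1), (4, -1), (4, 0), (4, 1)])
Fold: move[8]->R => URDDRRRUR (positions: [(0, 0), (0, 1), (1, 1), (1, 0), (1, -1), (2, -1), (3, -1), (4, -1), (4, 0), (5, 0)])
Fold: move[8]->U => URDDRRRUU (positions: [(0, 0), (0, 1), (1, 1), (1, 0), (1, -1), (2, -1), (3, -1), (4, -1), (4, 0), (4, 1)])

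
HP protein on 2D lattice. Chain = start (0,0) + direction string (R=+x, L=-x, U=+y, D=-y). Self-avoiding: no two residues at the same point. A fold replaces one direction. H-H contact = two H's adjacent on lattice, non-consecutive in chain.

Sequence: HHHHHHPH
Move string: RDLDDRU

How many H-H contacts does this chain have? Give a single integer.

Answer: 3

Derivation:
Positions: [(0, 0), (1, 0), (1, -1), (0, -1), (0, -2), (0, -3), (1, -3), (1, -2)]
H-H contact: residue 0 @(0,0) - residue 3 @(0, -1)
H-H contact: residue 2 @(1,-1) - residue 7 @(1, -2)
H-H contact: residue 4 @(0,-2) - residue 7 @(1, -2)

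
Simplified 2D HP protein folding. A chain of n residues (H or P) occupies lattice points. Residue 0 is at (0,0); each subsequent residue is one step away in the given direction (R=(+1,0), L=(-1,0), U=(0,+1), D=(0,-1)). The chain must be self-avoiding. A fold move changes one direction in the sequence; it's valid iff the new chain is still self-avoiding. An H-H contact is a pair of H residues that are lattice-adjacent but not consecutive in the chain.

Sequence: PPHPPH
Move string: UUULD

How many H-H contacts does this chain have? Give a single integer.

Answer: 1

Derivation:
Positions: [(0, 0), (0, 1), (0, 2), (0, 3), (-1, 3), (-1, 2)]
H-H contact: residue 2 @(0,2) - residue 5 @(-1, 2)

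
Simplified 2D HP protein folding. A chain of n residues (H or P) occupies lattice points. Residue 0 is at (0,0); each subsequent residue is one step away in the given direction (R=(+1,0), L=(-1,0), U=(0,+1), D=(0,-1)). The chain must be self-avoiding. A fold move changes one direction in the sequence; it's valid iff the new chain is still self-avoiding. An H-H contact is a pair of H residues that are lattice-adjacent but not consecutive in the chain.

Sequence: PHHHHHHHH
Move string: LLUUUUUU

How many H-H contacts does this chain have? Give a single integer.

Positions: [(0, 0), (-1, 0), (-2, 0), (-2, 1), (-2, 2), (-2, 3), (-2, 4), (-2, 5), (-2, 6)]
No H-H contacts found.

Answer: 0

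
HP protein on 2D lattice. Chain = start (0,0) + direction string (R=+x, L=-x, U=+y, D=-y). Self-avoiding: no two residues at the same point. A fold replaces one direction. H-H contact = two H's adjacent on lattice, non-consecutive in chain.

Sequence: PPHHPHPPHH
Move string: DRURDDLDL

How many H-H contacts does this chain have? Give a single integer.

Answer: 1

Derivation:
Positions: [(0, 0), (0, -1), (1, -1), (1, 0), (2, 0), (2, -1), (2, -2), (1, -2), (1, -3), (0, -3)]
H-H contact: residue 2 @(1,-1) - residue 5 @(2, -1)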